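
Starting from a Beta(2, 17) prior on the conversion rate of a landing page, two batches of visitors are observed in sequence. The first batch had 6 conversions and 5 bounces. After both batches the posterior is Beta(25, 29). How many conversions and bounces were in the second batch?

17 conversions and 7 bounces

Because Beta–binomial updating is additive in the counts, the combined data contributed (α_post−α_prior, β_post−β_prior) successes and failures.
Total across both batches: 25−2=23 conversions, 29−17=12 bounces.
Subtract the first batch: 23−6=17 conversions and 12−5=7 bounces.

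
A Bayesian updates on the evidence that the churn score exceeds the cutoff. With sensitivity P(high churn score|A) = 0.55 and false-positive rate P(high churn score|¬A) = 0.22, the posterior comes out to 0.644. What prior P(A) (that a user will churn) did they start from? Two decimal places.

P(A) = 0.42

Bayes' rule in odds form gives O(A|E) = O(A)·[P(E|A)/P(E|¬A)], hence O(A) = O(A|E)/LR.
Posterior odds = 0.644/(1−0.644) = 1.8090. LR = 0.55/0.22 = 2.5000.
Prior odds = 1.8090/2.5000 = 0.7236, so P(A) = 0.7236/(1+0.7236) ≈ 0.42.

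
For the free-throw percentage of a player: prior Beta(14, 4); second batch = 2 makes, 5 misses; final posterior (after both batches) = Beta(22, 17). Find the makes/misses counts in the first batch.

Sequential conjugate updates are equivalent to a single update on the pooled data, so total successes = posterior α − prior α and total failures = posterior β − prior β.
Total across both batches: 22−14=8 makes, 17−4=13 misses.
Subtract the second batch: 8−2=6 makes and 13−5=8 misses.

6 makes and 8 misses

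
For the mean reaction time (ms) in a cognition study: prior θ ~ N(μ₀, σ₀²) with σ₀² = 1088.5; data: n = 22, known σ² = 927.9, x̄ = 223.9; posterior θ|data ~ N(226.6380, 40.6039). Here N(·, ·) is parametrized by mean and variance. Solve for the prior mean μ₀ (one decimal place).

μ₀ = 297.3

With known observation variance, the Normal–Normal posterior has precision τ_n = τ₀ + n/σ² and mean μ_n = (τ₀μ₀ + (n/σ²)x̄)/τ_n.
Here τ₀ = 1/1088.5 = 0.000919 and τ_data = 22/927.9 = 0.023709, so τ_n = 0.024628.
Rearranging for μ₀: μ₀ = (μ_n·τ_n − τ_data·x̄)/τ₀ = (226.6380·0.024628 − 0.023709·223.9) / 0.000919 = 0.273196/0.000919 ≈ 297.3.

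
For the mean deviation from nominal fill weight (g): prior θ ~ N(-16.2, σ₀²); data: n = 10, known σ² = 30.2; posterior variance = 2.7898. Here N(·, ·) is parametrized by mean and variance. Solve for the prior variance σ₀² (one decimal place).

σ₀² = 36.6

Posterior precision equals prior precision plus data precision: 1/σ_n² = 1/σ₀² + n/σ².
So 1/σ₀² = 1/2.7898 − 10/30.2 = 0.358449 − 0.331126 = 0.027323.
Hence σ₀² = 1/0.027323 ≈ 36.6.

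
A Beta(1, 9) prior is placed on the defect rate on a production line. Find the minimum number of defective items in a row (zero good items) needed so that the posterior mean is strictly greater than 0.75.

k = 27

After k defective items and 0 good items the posterior is Beta(1+k, 9), with mean (1+k)/(1+9+k).
Set (1+k)/(10+k) > 0.75 and solve: k > (0.75·10 − 1)/(1 − 0.75) = 26.000.
The smallest integer exceeding 26.000 is 27.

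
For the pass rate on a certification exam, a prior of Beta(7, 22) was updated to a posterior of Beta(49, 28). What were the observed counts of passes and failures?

42 passes and 6 failures

Beta is conjugate to the binomial likelihood: posterior = Beta(a+s, b+f).
So s = 49 − 7 = 42 and f = 28 − 22 = 6.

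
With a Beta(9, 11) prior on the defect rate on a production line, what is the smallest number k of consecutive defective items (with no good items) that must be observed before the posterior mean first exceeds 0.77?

k = 28

After k defective items and 0 good items the posterior is Beta(9+k, 11), with mean (9+k)/(9+11+k).
Set (9+k)/(20+k) > 0.77 and solve: k > (0.77·20 − 9)/(1 − 0.77) = 27.826.
The smallest integer exceeding 27.826 is 28, and checking k=28: (37)/(48) = 0.7708 > 0.77.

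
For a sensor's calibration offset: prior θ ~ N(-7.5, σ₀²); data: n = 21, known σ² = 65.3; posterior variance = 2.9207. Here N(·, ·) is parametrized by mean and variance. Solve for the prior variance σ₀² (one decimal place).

For the Normal–Normal model with known σ², precisions add: τ_n = τ₀ + n/σ².
So 1/σ₀² = 1/2.9207 − 21/65.3 = 0.342384 − 0.321593 = 0.020791.
Hence σ₀² = 1/0.020791 ≈ 48.1.

σ₀² = 48.1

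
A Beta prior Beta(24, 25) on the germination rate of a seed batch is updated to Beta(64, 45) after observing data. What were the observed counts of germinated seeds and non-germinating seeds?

40 germinated seeds and 20 non-germinating seeds

Under Beta–binomial conjugacy the posterior parameters are (α+s, β+f).
Match parameters: s=64−24=40, f=45−25=20.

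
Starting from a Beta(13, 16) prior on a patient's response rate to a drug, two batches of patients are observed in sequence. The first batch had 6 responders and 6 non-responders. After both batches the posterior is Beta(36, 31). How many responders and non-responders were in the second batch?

17 responders and 9 non-responders

Sequential conjugate updates are equivalent to a single update on the pooled data, so total successes = posterior α − prior α and total failures = posterior β − prior β.
Total across both batches: 36−13=23 responders, 31−16=15 non-responders.
Subtract the first batch: 23−6=17 responders and 15−6=9 non-responders.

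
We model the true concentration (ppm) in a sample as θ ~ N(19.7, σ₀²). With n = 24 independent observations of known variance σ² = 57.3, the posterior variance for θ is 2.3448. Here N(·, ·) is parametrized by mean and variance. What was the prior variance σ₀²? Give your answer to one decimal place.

Posterior precision equals prior precision plus data precision: 1/σ_n² = 1/σ₀² + n/σ².
So 1/σ₀² = 1/2.3448 − 24/57.3 = 0.426476 − 0.418848 = 0.007628.
Hence σ₀² = 1/0.007628 ≈ 131.1.

σ₀² = 131.1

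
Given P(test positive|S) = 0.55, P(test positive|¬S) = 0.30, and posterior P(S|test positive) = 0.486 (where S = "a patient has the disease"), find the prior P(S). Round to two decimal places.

Bayes' rule in odds form gives O(S|E) = O(S)·[P(E|S)/P(E|¬S)], hence O(S) = O(S|E)/LR.
Posterior odds = 0.486/(1−0.486) = 0.9455. LR = 0.55/0.30 = 1.8333.
Prior odds = 0.9455/1.8333 = 0.5157, so P(S) = 0.5157/(1+0.5157) ≈ 0.34.

P(S) = 0.34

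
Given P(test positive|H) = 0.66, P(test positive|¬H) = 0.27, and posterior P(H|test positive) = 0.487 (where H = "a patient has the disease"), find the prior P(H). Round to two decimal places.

P(H) = 0.28

In odds form, posterior odds = prior odds × likelihood ratio, so prior odds = posterior odds ÷ LR.
Posterior odds = 0.487/(1−0.487) = 0.9493. LR = 0.66/0.27 = 2.4444.
Prior odds = 0.9493/2.4444 = 0.3884, so P(H) = 0.3884/(1+0.3884) ≈ 0.28.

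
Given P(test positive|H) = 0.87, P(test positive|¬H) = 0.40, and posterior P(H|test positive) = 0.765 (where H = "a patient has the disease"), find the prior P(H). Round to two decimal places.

P(H) = 0.60

Bayes' rule in odds form gives O(H|E) = O(H)·[P(E|H)/P(E|¬H)], hence O(H) = O(H|E)/LR.
Posterior odds = 0.765/(1−0.765) = 3.2553. LR = 0.87/0.40 = 2.1750.
Prior odds = 3.2553/2.1750 = 1.4967, so P(H) = 1.4967/(1+1.4967) ≈ 0.60.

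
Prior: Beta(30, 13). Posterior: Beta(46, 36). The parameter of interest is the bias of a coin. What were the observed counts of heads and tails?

A Beta(α, β) prior with s successes and f failures in binomial data gives a Beta(α+s, β+f) posterior.
So s = 46 − 30 = 16 and f = 36 − 13 = 23.

16 heads and 23 tails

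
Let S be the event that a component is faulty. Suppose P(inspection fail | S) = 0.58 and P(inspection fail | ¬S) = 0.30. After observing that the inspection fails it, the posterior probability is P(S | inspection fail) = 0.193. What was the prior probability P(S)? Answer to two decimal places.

P(S) = 0.11

In odds form, posterior odds = prior odds × likelihood ratio, so prior odds = posterior odds ÷ LR.
Posterior odds = 0.193/(1−0.193) = 0.2392. LR = 0.58/0.30 = 1.9333.
Prior odds = 0.2392/1.9333 = 0.1237, so P(S) = 0.1237/(1+0.1237) ≈ 0.11.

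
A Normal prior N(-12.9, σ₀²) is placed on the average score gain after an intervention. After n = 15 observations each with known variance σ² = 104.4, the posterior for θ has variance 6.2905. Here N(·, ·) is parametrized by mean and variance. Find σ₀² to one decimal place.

σ₀² = 65.4

Posterior precision equals prior precision plus data precision: 1/σ_n² = 1/σ₀² + n/σ².
So 1/σ₀² = 1/6.2905 − 15/104.4 = 0.158970 − 0.143678 = 0.015292.
Hence σ₀² = 1/0.015292 ≈ 65.4.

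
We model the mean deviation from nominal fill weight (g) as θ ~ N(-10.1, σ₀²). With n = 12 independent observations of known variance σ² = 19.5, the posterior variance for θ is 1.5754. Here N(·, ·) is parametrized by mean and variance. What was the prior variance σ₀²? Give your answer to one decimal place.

Posterior precision equals prior precision plus data precision: 1/σ_n² = 1/σ₀² + n/σ².
So 1/σ₀² = 1/1.5754 − 12/19.5 = 0.634759 − 0.615385 = 0.019374.
Hence σ₀² = 1/0.019374 ≈ 51.6.

σ₀² = 51.6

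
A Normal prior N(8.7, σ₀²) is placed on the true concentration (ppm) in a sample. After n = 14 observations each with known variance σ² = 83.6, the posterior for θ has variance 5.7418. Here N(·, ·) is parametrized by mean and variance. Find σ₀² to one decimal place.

σ₀² = 149.3

For the Normal–Normal model with known σ², precisions add: τ_n = τ₀ + n/σ².
So 1/σ₀² = 1/5.7418 − 14/83.6 = 0.174161 − 0.167464 = 0.006697.
Hence σ₀² = 1/0.006697 ≈ 149.3.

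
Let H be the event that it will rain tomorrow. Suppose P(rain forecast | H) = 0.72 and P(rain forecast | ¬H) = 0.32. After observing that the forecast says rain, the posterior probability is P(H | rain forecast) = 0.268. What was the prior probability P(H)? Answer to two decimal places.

In odds form, posterior odds = prior odds × likelihood ratio, so prior odds = posterior odds ÷ LR.
Posterior odds = 0.268/(1−0.268) = 0.3661. LR = 0.72/0.32 = 2.2500.
Prior odds = 0.3661/2.2500 = 0.1627, so P(H) = 0.1627/(1+0.1627) ≈ 0.14.

P(H) = 0.14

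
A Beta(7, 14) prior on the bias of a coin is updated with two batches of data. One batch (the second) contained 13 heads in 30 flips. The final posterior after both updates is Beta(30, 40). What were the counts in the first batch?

10 heads and 9 tails

Because Beta–binomial updating is additive in the counts, the combined data contributed (α_post−α_prior, β_post−β_prior) successes and failures.
Total across both batches: 30−7=23 heads, 40−14=26 tails.
Subtract the second batch: 23−13=10 heads and 26−17=9 tails.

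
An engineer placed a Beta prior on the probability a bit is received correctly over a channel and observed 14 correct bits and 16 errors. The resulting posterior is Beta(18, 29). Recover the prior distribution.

Beta(4, 13)

Under Beta–binomial conjugacy the posterior parameters are (α+s, β+f).
Subtract the data counts: 18−14=4, 29−16=13.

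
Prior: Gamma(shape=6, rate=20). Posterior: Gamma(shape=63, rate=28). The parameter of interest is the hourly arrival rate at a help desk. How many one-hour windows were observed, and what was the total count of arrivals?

Gamma–Poisson conjugacy: posterior shape = α + Σxᵢ, posterior rate = β + n.
Matching: Σxᵢ = 63 − 6 = 57 and n = 28 − 20 = 8.

n = 8 one-hour windows with total 57 arrivals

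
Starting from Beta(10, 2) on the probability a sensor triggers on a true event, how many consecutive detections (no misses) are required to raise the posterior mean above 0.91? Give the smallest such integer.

After k detections and 0 misses the posterior is Beta(10+k, 2), with mean (10+k)/(10+2+k).
Set (10+k)/(12+k) > 0.91 and solve: k > (0.91·12 − 10)/(1 − 0.91) = 10.222.
The smallest integer exceeding 10.222 is 11.

k = 11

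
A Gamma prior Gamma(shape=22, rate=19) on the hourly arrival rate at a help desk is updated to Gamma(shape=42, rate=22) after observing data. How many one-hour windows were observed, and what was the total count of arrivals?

A Gamma(α, β) prior (rate parametrization) on a Poisson rate with n observations summing to S gives posterior Gamma(α+S, β+n).
Matching: Σxᵢ = 42 − 22 = 20 and n = 22 − 19 = 3.

n = 3 one-hour windows with total 20 arrivals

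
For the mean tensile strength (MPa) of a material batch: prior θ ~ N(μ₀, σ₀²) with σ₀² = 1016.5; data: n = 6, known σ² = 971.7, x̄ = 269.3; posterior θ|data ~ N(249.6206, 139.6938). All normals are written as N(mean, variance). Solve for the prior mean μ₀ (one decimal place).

The posterior mean is a precision-weighted average: μ_n = (τ₀μ₀ + τ_data·x̄)/(τ₀+τ_data), with τ₀=1/σ₀² and τ_data=n/σ².
Here τ₀ = 1/1016.5 = 0.000984 and τ_data = 6/971.7 = 0.006175, so τ_n = 0.007159.
Rearranging for μ₀: μ₀ = (μ_n·τ_n − τ_data·x̄)/τ₀ = (249.6206·0.007159 − 0.006175·269.3) / 0.000984 = 0.124106/0.000984 ≈ 126.1.

μ₀ = 126.1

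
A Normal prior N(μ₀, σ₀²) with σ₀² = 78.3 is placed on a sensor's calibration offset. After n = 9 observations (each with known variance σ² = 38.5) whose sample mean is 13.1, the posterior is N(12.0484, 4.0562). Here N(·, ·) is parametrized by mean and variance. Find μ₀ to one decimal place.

With known observation variance, the Normal–Normal posterior has precision τ_n = τ₀ + n/σ² and mean μ_n = (τ₀μ₀ + (n/σ²)x̄)/τ_n.
Here τ₀ = 1/78.3 = 0.012771 and τ_data = 9/38.5 = 0.233766, so τ_n = 0.246537.
Rearranging for μ₀: μ₀ = (μ_n·τ_n − τ_data·x̄)/τ₀ = (12.0484·0.246537 − 0.233766·13.1) / 0.012771 = -0.091958/0.012771 ≈ -7.2.

μ₀ = -7.2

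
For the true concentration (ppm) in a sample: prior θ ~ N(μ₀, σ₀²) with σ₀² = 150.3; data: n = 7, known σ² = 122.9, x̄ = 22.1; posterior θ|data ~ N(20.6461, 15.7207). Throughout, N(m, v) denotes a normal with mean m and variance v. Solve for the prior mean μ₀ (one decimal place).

μ₀ = 8.2

The posterior mean is a precision-weighted average: μ_n = (τ₀μ₀ + τ_data·x̄)/(τ₀+τ_data), with τ₀=1/σ₀² and τ_data=n/σ².
Here τ₀ = 1/150.3 = 0.006653 and τ_data = 7/122.9 = 0.056957, so τ_n = 0.063610.
Rearranging for μ₀: μ₀ = (μ_n·τ_n − τ_data·x̄)/τ₀ = (20.6461·0.063610 − 0.056957·22.1) / 0.006653 = 0.054549/0.006653 ≈ 8.2.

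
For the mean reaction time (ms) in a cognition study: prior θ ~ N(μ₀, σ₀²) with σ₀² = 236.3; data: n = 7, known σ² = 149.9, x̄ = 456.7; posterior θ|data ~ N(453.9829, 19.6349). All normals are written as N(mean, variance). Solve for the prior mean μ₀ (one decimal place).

The posterior mean is a precision-weighted average: μ_n = (τ₀μ₀ + τ_data·x̄)/(τ₀+τ_data), with τ₀=1/σ₀² and τ_data=n/σ².
Here τ₀ = 1/236.3 = 0.004232 and τ_data = 7/149.9 = 0.046698, so τ_n = 0.050930.
Rearranging for μ₀: μ₀ = (μ_n·τ_n − τ_data·x̄)/τ₀ = (453.9829·0.050930 − 0.046698·456.7) / 0.004232 = 1.794372/0.004232 ≈ 424.0.

μ₀ = 424.0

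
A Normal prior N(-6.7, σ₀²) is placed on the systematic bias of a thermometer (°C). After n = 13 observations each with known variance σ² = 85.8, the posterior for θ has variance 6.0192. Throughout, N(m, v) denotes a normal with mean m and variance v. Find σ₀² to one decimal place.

σ₀² = 68.4

For the Normal–Normal model with known σ², precisions add: τ_n = τ₀ + n/σ².
So 1/σ₀² = 1/6.0192 − 13/85.8 = 0.166135 − 0.151515 = 0.014620.
Hence σ₀² = 1/0.014620 ≈ 68.4.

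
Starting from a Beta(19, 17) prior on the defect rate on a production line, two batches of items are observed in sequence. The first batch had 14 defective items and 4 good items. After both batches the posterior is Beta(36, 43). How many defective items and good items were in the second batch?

Because Beta–binomial updating is additive in the counts, the combined data contributed (α_post−α_prior, β_post−β_prior) successes and failures.
Total across both batches: 36−19=17 defective items, 43−17=26 good items.
Subtract the first batch: 17−14=3 defective items and 26−4=22 good items.

3 defective items and 22 good items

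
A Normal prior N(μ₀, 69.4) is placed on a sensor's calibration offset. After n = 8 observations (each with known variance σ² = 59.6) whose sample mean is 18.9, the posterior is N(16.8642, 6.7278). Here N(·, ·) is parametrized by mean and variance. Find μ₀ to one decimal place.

μ₀ = -2.1

With known observation variance, the Normal–Normal posterior has precision τ_n = τ₀ + n/σ² and mean μ_n = (τ₀μ₀ + (n/σ²)x̄)/τ_n.
Here τ₀ = 1/69.4 = 0.014409 and τ_data = 8/59.6 = 0.134228, so τ_n = 0.148637.
Rearranging for μ₀: μ₀ = (μ_n·τ_n − τ_data·x̄)/τ₀ = (16.8642·0.148637 − 0.134228·18.9) / 0.014409 = -0.030265/0.014409 ≈ -2.1.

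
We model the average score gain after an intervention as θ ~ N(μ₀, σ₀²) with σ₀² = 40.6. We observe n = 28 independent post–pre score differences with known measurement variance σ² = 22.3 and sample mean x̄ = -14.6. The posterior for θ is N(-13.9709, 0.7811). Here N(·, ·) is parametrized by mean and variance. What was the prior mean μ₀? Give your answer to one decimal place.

μ₀ = 18.1

The posterior mean is a precision-weighted average: μ_n = (τ₀μ₀ + τ_data·x̄)/(τ₀+τ_data), with τ₀=1/σ₀² and τ_data=n/σ².
Here τ₀ = 1/40.6 = 0.024631 and τ_data = 28/22.3 = 1.255605, so τ_n = 1.280236.
Rearranging for μ₀: μ₀ = (μ_n·τ_n − τ_data·x̄)/τ₀ = (-13.9709·1.280236 − 1.255605·-14.6) / 0.024631 = 0.445784/0.024631 ≈ 18.1.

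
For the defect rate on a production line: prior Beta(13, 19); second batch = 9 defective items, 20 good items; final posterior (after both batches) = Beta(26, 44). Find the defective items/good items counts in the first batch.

Because Beta–binomial updating is additive in the counts, the combined data contributed (α_post−α_prior, β_post−β_prior) successes and failures.
Total across both batches: 26−13=13 defective items, 44−19=25 good items.
Subtract the second batch: 13−9=4 defective items and 25−20=5 good items.

4 defective items and 5 good items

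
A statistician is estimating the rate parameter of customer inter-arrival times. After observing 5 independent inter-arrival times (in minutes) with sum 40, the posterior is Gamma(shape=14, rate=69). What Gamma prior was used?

For an exponential likelihood with a Gamma(α, β) prior on the rate, n observations with total T give posterior Gamma(α+n, β+T).
So α = 14 − 5 = 9 and β = 69 − 40 = 29.

Gamma(shape=9, rate=29)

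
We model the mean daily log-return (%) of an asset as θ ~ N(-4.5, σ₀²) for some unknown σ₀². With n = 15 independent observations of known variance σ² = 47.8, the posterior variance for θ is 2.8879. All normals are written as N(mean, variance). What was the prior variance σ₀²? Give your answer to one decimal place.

σ₀² = 30.8

Posterior precision equals prior precision plus data precision: 1/σ_n² = 1/σ₀² + n/σ².
So 1/σ₀² = 1/2.8879 − 15/47.8 = 0.346272 − 0.313808 = 0.032464.
Hence σ₀² = 1/0.032464 ≈ 30.8.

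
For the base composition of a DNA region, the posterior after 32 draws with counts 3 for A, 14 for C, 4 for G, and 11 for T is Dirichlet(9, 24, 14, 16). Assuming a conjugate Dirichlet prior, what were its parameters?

Dirichlet(6, 10, 10, 5)

For a Dirichlet(α) prior with multinomial counts c, the posterior is Dirichlet(α + c) componentwise.
Subtract each count from the matching posterior parameter: 9−3=6, 24−14=10, 14−4=10, 16−11=5.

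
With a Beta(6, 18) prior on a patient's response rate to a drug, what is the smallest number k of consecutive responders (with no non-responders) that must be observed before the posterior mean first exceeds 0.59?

After k responders and 0 non-responders the posterior is Beta(6+k, 18), with mean (6+k)/(6+18+k).
Set (6+k)/(24+k) > 0.59 and solve: k > (0.59·24 − 6)/(1 − 0.59) = 19.902.
The smallest integer exceeding 19.902 is 20.

k = 20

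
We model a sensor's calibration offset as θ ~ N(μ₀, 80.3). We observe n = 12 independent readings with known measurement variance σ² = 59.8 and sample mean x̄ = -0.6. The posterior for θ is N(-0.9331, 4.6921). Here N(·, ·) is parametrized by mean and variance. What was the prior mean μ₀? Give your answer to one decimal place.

With known observation variance, the Normal–Normal posterior has precision τ_n = τ₀ + n/σ² and mean μ_n = (τ₀μ₀ + (n/σ²)x̄)/τ_n.
Here τ₀ = 1/80.3 = 0.012453 and τ_data = 12/59.8 = 0.200669, so τ_n = 0.213122.
Rearranging for μ₀: μ₀ = (μ_n·τ_n − τ_data·x̄)/τ₀ = (-0.9331·0.213122 − 0.200669·-0.6) / 0.012453 = -0.078463/0.012453 ≈ -6.3.

μ₀ = -6.3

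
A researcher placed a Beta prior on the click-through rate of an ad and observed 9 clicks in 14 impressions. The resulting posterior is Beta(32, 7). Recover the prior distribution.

Beta(23, 2)

Under Beta–binomial conjugacy the posterior parameters are (α+s, β+f).
So α = 32 − 9 = 23 and β = 7 − 5 = 2.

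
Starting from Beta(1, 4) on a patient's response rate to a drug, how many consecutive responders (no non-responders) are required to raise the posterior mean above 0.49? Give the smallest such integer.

After k responders and 0 non-responders the posterior is Beta(1+k, 4), with mean (1+k)/(1+4+k).
Set (1+k)/(5+k) > 0.49 and solve: k > (0.49·5 − 1)/(1 − 0.49) = 2.843.
The smallest integer exceeding 2.843 is 3, and checking k=3: (4)/(8) = 0.5000 > 0.49.

k = 3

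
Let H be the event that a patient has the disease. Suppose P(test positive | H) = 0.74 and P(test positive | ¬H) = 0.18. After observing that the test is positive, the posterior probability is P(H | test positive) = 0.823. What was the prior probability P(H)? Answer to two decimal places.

P(H) = 0.53

Bayes' rule in odds form gives O(H|E) = O(H)·[P(E|H)/P(E|¬H)], hence O(H) = O(H|E)/LR.
Posterior odds = 0.823/(1−0.823) = 4.6497. LR = 0.74/0.18 = 4.1111.
Prior odds = 4.6497/4.1111 = 1.1310, so P(H) = 1.1310/(1+1.1310) ≈ 0.53.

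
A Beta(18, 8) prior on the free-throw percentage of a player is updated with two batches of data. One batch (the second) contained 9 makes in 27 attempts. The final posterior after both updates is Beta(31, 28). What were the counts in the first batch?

Sequential conjugate updates are equivalent to a single update on the pooled data, so total successes = posterior α − prior α and total failures = posterior β − prior β.
Total across both batches: 31−18=13 makes, 28−8=20 misses.
Subtract the second batch: 13−9=4 makes and 20−18=2 misses.

4 makes and 2 misses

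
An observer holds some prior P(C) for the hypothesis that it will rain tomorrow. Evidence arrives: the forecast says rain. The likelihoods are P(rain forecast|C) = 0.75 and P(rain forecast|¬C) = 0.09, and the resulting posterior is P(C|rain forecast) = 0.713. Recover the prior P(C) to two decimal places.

P(C) = 0.23

In odds form, posterior odds = prior odds × likelihood ratio, so prior odds = posterior odds ÷ LR.
Posterior odds = 0.713/(1−0.713) = 2.4843. LR = 0.75/0.09 = 8.3333.
Prior odds = 2.4843/8.3333 = 0.2981, so P(C) = 0.2981/(1+0.2981) ≈ 0.23.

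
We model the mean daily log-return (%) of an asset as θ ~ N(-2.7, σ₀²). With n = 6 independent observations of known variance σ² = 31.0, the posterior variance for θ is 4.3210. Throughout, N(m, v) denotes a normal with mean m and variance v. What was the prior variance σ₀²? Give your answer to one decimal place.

For the Normal–Normal model with known σ², precisions add: τ_n = τ₀ + n/σ².
So 1/σ₀² = 1/4.3210 − 6/31.0 = 0.231428 − 0.193548 = 0.037880.
Hence σ₀² = 1/0.037880 ≈ 26.4.

σ₀² = 26.4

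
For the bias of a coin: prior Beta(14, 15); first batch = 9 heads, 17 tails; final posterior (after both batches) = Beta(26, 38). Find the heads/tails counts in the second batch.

Sequential conjugate updates are equivalent to a single update on the pooled data, so total successes = posterior α − prior α and total failures = posterior β − prior β.
Total across both batches: 26−14=12 heads, 38−15=23 tails.
Subtract the first batch: 12−9=3 heads and 23−17=6 tails.

3 heads and 6 tails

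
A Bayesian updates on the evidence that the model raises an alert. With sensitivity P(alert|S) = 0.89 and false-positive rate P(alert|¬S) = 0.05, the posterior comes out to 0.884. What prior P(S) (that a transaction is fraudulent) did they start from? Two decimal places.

In odds form, posterior odds = prior odds × likelihood ratio, so prior odds = posterior odds ÷ LR.
Posterior odds = 0.884/(1−0.884) = 7.6207. LR = 0.89/0.05 = 17.8000.
Prior odds = 7.6207/17.8000 = 0.4281, so P(S) = 0.4281/(1+0.4281) ≈ 0.30.

P(S) = 0.30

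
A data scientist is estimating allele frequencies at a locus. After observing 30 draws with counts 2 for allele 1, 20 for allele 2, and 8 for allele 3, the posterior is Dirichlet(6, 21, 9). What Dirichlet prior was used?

For a Dirichlet(α) prior with multinomial counts c, the posterior is Dirichlet(α + c) componentwise.
Subtract each count from the matching posterior parameter: 6−2=4, 21−20=1, 9−8=1.

Dirichlet(4, 1, 1)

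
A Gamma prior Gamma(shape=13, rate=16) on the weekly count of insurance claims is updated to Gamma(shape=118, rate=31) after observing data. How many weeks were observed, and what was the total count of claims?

n = 15 weeks with total 105 claims

A Gamma(α, β) prior (rate parametrization) on a Poisson rate with n observations summing to S gives posterior Gamma(α+S, β+n).
Matching: Σxᵢ = 118 − 13 = 105 and n = 31 − 16 = 15.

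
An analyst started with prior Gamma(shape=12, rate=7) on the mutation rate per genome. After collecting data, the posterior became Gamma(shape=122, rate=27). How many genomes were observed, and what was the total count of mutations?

n = 20 genomes with total 110 mutations

Gamma–Poisson conjugacy: posterior shape = α + Σxᵢ, posterior rate = β + n.
Matching: Σxᵢ = 122 − 12 = 110 and n = 27 − 7 = 20.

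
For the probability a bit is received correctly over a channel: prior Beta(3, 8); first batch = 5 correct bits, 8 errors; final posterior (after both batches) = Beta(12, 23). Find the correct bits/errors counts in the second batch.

Sequential conjugate updates are equivalent to a single update on the pooled data, so total successes = posterior α − prior α and total failures = posterior β − prior β.
Total across both batches: 12−3=9 correct bits, 23−8=15 errors.
Subtract the first batch: 9−5=4 correct bits and 15−8=7 errors.

4 correct bits and 7 errors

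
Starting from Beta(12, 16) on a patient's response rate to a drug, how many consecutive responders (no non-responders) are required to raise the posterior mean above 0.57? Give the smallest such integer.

k = 10

After k responders and 0 non-responders the posterior is Beta(12+k, 16), with mean (12+k)/(12+16+k).
Set (12+k)/(28+k) > 0.57 and solve: k > (0.57·28 − 12)/(1 − 0.57) = 9.209.
The smallest integer exceeding 9.209 is 10, and checking k=10: (22)/(38) = 0.5789 > 0.57.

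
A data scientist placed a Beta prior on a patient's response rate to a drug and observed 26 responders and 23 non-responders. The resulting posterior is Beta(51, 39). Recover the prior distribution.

Beta(25, 16)

Beta is conjugate to the binomial likelihood: posterior = Beta(a+s, b+f).
So a = 51 − 26 = 25 and b = 39 − 23 = 16.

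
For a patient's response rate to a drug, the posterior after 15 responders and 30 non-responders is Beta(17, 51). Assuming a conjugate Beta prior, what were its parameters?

Under Beta–binomial conjugacy the posterior parameters are (α+s, β+f).
Subtract the data counts: 17−15=2, 51−30=21.

Beta(2, 21)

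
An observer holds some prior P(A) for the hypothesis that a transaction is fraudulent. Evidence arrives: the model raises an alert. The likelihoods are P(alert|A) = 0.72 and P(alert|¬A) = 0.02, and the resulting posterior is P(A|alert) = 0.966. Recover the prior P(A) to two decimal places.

P(A) = 0.44

Bayes' rule in odds form gives O(A|E) = O(A)·[P(E|A)/P(E|¬A)], hence O(A) = O(A|E)/LR.
Posterior odds = 0.966/(1−0.966) = 28.4118. LR = 0.72/0.02 = 36.0000.
Prior odds = 28.4118/36.0000 = 0.7892, so P(A) = 0.7892/(1+0.7892) ≈ 0.44.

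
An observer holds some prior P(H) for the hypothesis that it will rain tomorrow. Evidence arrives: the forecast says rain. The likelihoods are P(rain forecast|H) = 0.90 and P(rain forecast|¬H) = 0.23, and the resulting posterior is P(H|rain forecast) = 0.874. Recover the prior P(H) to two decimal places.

In odds form, posterior odds = prior odds × likelihood ratio, so prior odds = posterior odds ÷ LR.
Posterior odds = 0.874/(1−0.874) = 6.9365. LR = 0.90/0.23 = 3.9130.
Prior odds = 6.9365/3.9130 = 1.7727, so P(H) = 1.7727/(1+1.7727) ≈ 0.64.

P(H) = 0.64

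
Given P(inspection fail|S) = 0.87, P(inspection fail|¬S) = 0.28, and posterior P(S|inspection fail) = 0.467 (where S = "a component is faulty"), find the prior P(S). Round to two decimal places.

P(S) = 0.22

In odds form, posterior odds = prior odds × likelihood ratio, so prior odds = posterior odds ÷ LR.
Posterior odds = 0.467/(1−0.467) = 0.8762. LR = 0.87/0.28 = 3.1071.
Prior odds = 0.8762/3.1071 = 0.2820, so P(S) = 0.2820/(1+0.2820) ≈ 0.22.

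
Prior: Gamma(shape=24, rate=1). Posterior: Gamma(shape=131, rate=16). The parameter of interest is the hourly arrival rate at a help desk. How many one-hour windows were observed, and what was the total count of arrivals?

n = 15 one-hour windows with total 107 arrivals

Gamma–Poisson conjugacy: posterior shape = α + Σxᵢ, posterior rate = β + n.
Matching: Σxᵢ = 131 − 24 = 107 and n = 16 − 1 = 15.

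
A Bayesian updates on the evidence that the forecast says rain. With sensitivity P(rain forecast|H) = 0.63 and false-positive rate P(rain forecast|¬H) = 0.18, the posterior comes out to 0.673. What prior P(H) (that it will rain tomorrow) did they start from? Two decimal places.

P(H) = 0.37

Bayes' rule in odds form gives O(H|E) = O(H)·[P(E|H)/P(E|¬H)], hence O(H) = O(H|E)/LR.
Posterior odds = 0.673/(1−0.673) = 2.0581. LR = 0.63/0.18 = 3.5000.
Prior odds = 2.0581/3.5000 = 0.5880, so P(H) = 0.5880/(1+0.5880) ≈ 0.37.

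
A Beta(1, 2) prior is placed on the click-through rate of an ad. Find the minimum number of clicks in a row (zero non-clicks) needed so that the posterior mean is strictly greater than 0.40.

k = 1

After k clicks and 0 non-clicks the posterior is Beta(1+k, 2), with mean (1+k)/(1+2+k).
Set (1+k)/(3+k) > 0.40 and solve: k > (0.40·3 − 1)/(1 − 0.40) = 0.333.
The smallest integer exceeding 0.333 is 1.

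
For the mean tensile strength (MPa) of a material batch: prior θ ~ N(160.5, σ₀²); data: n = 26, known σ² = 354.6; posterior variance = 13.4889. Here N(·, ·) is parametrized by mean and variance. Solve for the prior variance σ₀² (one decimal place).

σ₀² = 1230.0

Posterior precision equals prior precision plus data precision: 1/σ_n² = 1/σ₀² + n/σ².
So 1/σ₀² = 1/13.4889 − 26/354.6 = 0.074135 − 0.073322 = 0.000813.
Hence σ₀² = 1/0.000813 ≈ 1230.0.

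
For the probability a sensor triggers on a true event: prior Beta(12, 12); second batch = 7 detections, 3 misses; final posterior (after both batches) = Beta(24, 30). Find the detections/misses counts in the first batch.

Sequential conjugate updates are equivalent to a single update on the pooled data, so total successes = posterior α − prior α and total failures = posterior β − prior β.
Total across both batches: 24−12=12 detections, 30−12=18 misses.
Subtract the second batch: 12−7=5 detections and 18−3=15 misses.

5 detections and 15 misses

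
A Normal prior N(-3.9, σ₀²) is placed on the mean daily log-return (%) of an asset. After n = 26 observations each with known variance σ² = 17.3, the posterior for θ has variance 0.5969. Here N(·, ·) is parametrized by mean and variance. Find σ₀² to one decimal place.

Posterior precision equals prior precision plus data precision: 1/σ_n² = 1/σ₀² + n/σ².
So 1/σ₀² = 1/0.5969 − 26/17.3 = 1.675322 − 1.502890 = 0.172432.
Hence σ₀² = 1/0.172432 ≈ 5.8.

σ₀² = 5.8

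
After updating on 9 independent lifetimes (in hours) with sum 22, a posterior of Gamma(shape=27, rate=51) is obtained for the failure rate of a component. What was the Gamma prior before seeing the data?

Gamma(shape=18, rate=29)

For an exponential likelihood with a Gamma(α, β) prior on the rate, n observations with total T give posterior Gamma(α+n, β+T).
So α = 27 − 9 = 18 and β = 51 − 22 = 29.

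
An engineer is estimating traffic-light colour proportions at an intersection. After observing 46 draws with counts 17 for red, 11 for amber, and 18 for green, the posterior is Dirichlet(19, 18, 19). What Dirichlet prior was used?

For a Dirichlet(α) prior with multinomial counts c, the posterior is Dirichlet(α + c) componentwise.
Subtract each count from the matching posterior parameter: 19−17=2, 18−11=7, 19−18=1.

Dirichlet(2, 7, 1)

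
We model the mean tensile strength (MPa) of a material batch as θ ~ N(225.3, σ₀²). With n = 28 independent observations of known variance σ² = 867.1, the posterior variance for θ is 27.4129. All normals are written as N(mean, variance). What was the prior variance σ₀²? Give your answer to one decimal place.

Posterior precision equals prior precision plus data precision: 1/σ_n² = 1/σ₀² + n/σ².
So 1/σ₀² = 1/27.4129 − 28/867.1 = 0.036479 − 0.032292 = 0.004187.
Hence σ₀² = 1/0.004187 ≈ 238.8.

σ₀² = 238.8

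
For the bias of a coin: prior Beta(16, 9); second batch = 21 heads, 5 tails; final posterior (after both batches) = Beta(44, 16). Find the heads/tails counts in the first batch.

7 heads and 2 tails

Sequential conjugate updates are equivalent to a single update on the pooled data, so total successes = posterior α − prior α and total failures = posterior β − prior β.
Total across both batches: 44−16=28 heads, 16−9=7 tails.
Subtract the second batch: 28−21=7 heads and 7−5=2 tails.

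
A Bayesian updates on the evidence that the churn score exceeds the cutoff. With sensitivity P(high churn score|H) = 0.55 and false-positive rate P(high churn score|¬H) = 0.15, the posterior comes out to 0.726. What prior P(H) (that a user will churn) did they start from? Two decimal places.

Bayes' rule in odds form gives O(H|E) = O(H)·[P(E|H)/P(E|¬H)], hence O(H) = O(H|E)/LR.
Posterior odds = 0.726/(1−0.726) = 2.6496. LR = 0.55/0.15 = 3.6667.
Prior odds = 2.6496/3.6667 = 0.7226, so P(H) = 0.7226/(1+0.7226) ≈ 0.42.

P(H) = 0.42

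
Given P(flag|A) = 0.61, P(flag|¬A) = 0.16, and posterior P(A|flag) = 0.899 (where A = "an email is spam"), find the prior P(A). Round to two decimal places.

P(A) = 0.70

Bayes' rule in odds form gives O(A|E) = O(A)·[P(E|A)/P(E|¬A)], hence O(A) = O(A|E)/LR.
Posterior odds = 0.899/(1−0.899) = 8.9010. LR = 0.61/0.16 = 3.8125.
Prior odds = 8.9010/3.8125 = 2.3347, so P(A) = 2.3347/(1+2.3347) ≈ 0.70.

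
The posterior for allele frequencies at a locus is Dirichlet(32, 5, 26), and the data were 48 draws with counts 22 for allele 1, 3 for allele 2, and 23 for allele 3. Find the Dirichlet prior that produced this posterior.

For a Dirichlet(α) prior with multinomial counts c, the posterior is Dirichlet(α + c) componentwise.
Subtract each count from the matching posterior parameter: 32−22=10, 5−3=2, 26−23=3.

Dirichlet(10, 2, 3)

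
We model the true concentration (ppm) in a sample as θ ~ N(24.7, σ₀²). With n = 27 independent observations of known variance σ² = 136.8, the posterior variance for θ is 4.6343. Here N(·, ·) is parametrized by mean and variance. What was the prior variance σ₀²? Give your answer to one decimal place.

For the Normal–Normal model with known σ², precisions add: τ_n = τ₀ + n/σ².
So 1/σ₀² = 1/4.6343 − 27/136.8 = 0.215782 − 0.197368 = 0.018414.
Hence σ₀² = 1/0.018414 ≈ 54.3.

σ₀² = 54.3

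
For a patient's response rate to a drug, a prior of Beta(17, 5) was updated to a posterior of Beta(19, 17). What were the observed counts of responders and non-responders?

2 responders and 12 non-responders

Beta is conjugate to the binomial likelihood: posterior = Beta(a+s, b+f).
So s = 19 − 17 = 2 and f = 17 − 5 = 12.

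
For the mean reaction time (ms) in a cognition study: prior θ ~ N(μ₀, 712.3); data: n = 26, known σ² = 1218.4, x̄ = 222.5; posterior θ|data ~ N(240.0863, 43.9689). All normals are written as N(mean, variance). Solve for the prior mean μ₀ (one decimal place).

μ₀ = 507.4

The posterior mean is a precision-weighted average: μ_n = (τ₀μ₀ + τ_data·x̄)/(τ₀+τ_data), with τ₀=1/σ₀² and τ_data=n/σ².
Here τ₀ = 1/712.3 = 0.001404 and τ_data = 26/1218.4 = 0.021339, so τ_n = 0.022743.
Rearranging for μ₀: μ₀ = (μ_n·τ_n − τ_data·x̄)/τ₀ = (240.0863·0.022743 − 0.021339·222.5) / 0.001404 = 0.712355/0.001404 ≈ 507.4.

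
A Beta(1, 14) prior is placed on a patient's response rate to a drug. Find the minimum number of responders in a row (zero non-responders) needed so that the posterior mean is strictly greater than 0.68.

k = 29

After k responders and 0 non-responders the posterior is Beta(1+k, 14), with mean (1+k)/(1+14+k).
Set (1+k)/(15+k) > 0.68 and solve: k > (0.68·15 − 1)/(1 − 0.68) = 28.750.
The smallest integer exceeding 28.750 is 29.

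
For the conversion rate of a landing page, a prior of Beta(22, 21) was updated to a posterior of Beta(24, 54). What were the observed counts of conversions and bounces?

2 conversions and 33 bounces

A Beta(a, b) prior with s successes and f failures in binomial data gives a Beta(a+s, b+f) posterior.
Match parameters: s=24−22=2, f=54−21=33.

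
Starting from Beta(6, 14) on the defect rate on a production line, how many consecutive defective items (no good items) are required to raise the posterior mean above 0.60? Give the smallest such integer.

After k defective items and 0 good items the posterior is Beta(6+k, 14), with mean (6+k)/(6+14+k).
Set (6+k)/(20+k) > 0.60 and solve: k > (0.60·20 − 6)/(1 − 0.60) = 15.000.
The smallest integer exceeding 15.000 is 16, and checking k=16: (22)/(36) = 0.6111 > 0.60.

k = 16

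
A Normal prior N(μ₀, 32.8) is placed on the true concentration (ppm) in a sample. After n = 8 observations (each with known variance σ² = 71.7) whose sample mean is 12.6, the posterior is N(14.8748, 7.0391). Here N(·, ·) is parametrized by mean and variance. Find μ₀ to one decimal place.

μ₀ = 23.2

With known observation variance, the Normal–Normal posterior has precision τ_n = τ₀ + n/σ² and mean μ_n = (τ₀μ₀ + (n/σ²)x̄)/τ_n.
Here τ₀ = 1/32.8 = 0.030488 and τ_data = 8/71.7 = 0.111576, so τ_n = 0.142064.
Rearranging for μ₀: μ₀ = (μ_n·τ_n − τ_data·x̄)/τ₀ = (14.8748·0.142064 − 0.111576·12.6) / 0.030488 = 0.707316/0.030488 ≈ 23.2.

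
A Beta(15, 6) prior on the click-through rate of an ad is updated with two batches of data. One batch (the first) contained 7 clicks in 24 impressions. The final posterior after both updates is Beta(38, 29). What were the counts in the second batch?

16 clicks and 6 non-clicks

Because Beta–binomial updating is additive in the counts, the combined data contributed (α_post−α_prior, β_post−β_prior) successes and failures.
Total across both batches: 38−15=23 clicks, 29−6=23 non-clicks.
Subtract the first batch: 23−7=16 clicks and 23−17=6 non-clicks.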